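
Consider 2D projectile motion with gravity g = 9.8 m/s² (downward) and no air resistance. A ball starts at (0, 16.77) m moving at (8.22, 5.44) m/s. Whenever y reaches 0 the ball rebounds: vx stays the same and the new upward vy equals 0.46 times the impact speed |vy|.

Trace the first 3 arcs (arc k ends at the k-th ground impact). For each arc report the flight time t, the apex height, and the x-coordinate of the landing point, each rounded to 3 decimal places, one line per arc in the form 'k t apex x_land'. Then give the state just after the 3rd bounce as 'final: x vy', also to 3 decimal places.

Arc 1: start y=16.770, vy=5.440 → t=2.487, apex=18.280, x_land=20.440, impact vy=-18.928
  bounce: vy ← 0.46·18.928 = 8.707
Arc 2: start y=0.000, vy=8.707 → t=1.777, apex=3.868, x_land=35.046, impact vy=-8.707
  bounce: vy ← 0.46·8.707 = 4.005
Arc 3: start y=0.000, vy=4.005 → t=0.817, apex=0.818, x_land=41.765, impact vy=-4.005
  bounce: vy ← 0.46·4.005 = 1.842

1 2.487 18.280 20.440
2 1.777 3.868 35.046
3 0.817 0.818 41.765
final: 41.765 1.842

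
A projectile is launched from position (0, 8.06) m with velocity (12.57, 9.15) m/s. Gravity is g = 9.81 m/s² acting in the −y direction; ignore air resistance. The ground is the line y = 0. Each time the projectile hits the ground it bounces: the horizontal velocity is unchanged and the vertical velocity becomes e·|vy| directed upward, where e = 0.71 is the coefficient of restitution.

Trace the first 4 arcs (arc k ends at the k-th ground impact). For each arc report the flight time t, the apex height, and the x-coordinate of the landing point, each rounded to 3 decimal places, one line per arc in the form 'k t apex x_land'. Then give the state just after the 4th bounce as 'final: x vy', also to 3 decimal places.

Arc 1: start y=8.060, vy=9.150 → t=2.518, apex=12.327, x_land=31.652, impact vy=-15.552
  bounce: vy ← 0.71·15.552 = 11.042
Arc 2: start y=0.000, vy=11.042 → t=2.251, apex=6.214, x_land=59.948, impact vy=-11.042
  bounce: vy ← 0.71·11.042 = 7.840
Arc 3: start y=0.000, vy=7.840 → t=1.598, apex=3.133, x_land=80.039, impact vy=-7.840
  bounce: vy ← 0.71·7.840 = 5.566
Arc 4: start y=0.000, vy=5.566 → t=1.135, apex=1.579, x_land=94.303, impact vy=-5.566
  bounce: vy ← 0.71·5.566 = 3.952

1 2.518 12.327 31.652
2 2.251 6.214 59.948
3 1.598 3.133 80.039
4 1.135 1.579 94.303
final: 94.303 3.952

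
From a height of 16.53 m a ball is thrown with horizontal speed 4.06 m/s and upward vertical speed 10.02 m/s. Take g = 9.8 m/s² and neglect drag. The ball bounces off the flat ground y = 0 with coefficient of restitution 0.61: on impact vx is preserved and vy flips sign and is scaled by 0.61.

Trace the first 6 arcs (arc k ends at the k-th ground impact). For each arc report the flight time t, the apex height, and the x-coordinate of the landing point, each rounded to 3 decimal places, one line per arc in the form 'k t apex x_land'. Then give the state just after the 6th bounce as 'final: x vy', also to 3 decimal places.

Arc 1: start y=16.530, vy=10.020 → t=3.125, apex=21.652, x_land=12.686, impact vy=-20.601
  bounce: vy ← 0.61·20.601 = 12.566
Arc 2: start y=0.000, vy=12.566 → t=2.565, apex=8.057, x_land=23.098, impact vy=-12.566
  bounce: vy ← 0.61·12.566 = 7.666
Arc 3: start y=0.000, vy=7.666 → t=1.564, apex=2.998, x_land=29.449, impact vy=-7.666
  bounce: vy ← 0.61·7.666 = 4.676
Arc 4: start y=0.000, vy=4.676 → t=0.954, apex=1.116, x_land=33.324, impact vy=-4.676
  bounce: vy ← 0.61·4.676 = 2.852
Arc 5: start y=0.000, vy=2.852 → t=0.582, apex=0.415, x_land=35.687, impact vy=-2.852
  bounce: vy ← 0.61·2.852 = 1.740
Arc 6: start y=0.000, vy=1.740 → t=0.355, apex=0.154, x_land=37.129, impact vy=-1.740
  bounce: vy ← 0.61·1.740 = 1.061

1 3.125 21.652 12.686
2 2.565 8.057 23.098
3 1.564 2.998 29.449
4 0.954 1.116 33.324
5 0.582 0.415 35.687
6 0.355 0.154 37.129
final: 37.129 1.061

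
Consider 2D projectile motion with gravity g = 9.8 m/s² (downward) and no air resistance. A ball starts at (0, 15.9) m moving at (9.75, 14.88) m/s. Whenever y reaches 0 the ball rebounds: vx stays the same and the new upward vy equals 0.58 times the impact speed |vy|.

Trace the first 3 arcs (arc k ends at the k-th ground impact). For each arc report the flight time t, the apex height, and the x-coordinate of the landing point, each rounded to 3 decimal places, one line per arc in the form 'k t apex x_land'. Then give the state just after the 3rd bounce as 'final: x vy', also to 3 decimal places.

Arc 1: start y=15.900, vy=14.880 → t=3.874, apex=27.197, x_land=37.774, impact vy=-23.088
  bounce: vy ← 0.58·23.088 = 13.391
Arc 2: start y=0.000, vy=13.391 → t=2.733, apex=9.149, x_land=64.420, impact vy=-13.391
  bounce: vy ← 0.58·13.391 = 7.767
Arc 3: start y=0.000, vy=7.767 → t=1.585, apex=3.078, x_land=79.874, impact vy=-7.767
  bounce: vy ← 0.58·7.767 = 4.505

1 3.874 27.197 37.774
2 2.733 9.149 64.420
3 1.585 3.078 79.874
final: 79.874 4.505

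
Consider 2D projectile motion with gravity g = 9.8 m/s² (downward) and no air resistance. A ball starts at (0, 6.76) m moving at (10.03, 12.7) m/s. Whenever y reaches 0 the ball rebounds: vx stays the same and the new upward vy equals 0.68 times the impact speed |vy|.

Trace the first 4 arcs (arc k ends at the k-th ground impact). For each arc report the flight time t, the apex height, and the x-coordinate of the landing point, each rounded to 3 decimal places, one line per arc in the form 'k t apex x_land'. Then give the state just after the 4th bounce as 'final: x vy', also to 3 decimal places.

1 3.045 14.989 30.541
2 2.379 6.931 54.398
3 1.617 3.205 70.622
4 1.100 1.482 81.653
final: 81.653 3.665

Arc 1: start y=6.760, vy=12.700 → t=3.045, apex=14.989, x_land=30.541, impact vy=-17.140
  bounce: vy ← 0.68·17.140 = 11.655
Arc 2: start y=0.000, vy=11.655 → t=2.379, apex=6.931, x_land=54.398, impact vy=-11.655
  bounce: vy ← 0.68·11.655 = 7.926
Arc 3: start y=0.000, vy=7.926 → t=1.617, apex=3.205, x_land=70.622, impact vy=-7.926
  bounce: vy ← 0.68·7.926 = 5.389
Arc 4: start y=0.000, vy=5.389 → t=1.100, apex=1.482, x_land=81.653, impact vy=-5.389
  bounce: vy ← 0.68·5.389 = 3.665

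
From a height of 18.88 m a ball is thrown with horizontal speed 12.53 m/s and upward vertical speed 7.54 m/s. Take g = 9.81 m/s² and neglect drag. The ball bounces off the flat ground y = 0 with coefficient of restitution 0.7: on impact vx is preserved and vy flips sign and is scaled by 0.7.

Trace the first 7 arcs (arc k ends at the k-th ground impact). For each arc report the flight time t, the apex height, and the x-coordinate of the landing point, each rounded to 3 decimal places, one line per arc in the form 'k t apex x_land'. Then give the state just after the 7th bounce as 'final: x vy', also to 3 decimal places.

1 2.876 21.778 36.033
2 2.950 10.671 72.995
3 2.065 5.229 98.869
4 1.445 2.562 116.981
5 1.012 1.255 129.659
6 0.708 0.615 138.534
7 0.496 0.301 144.747
final: 144.747 1.702

Arc 1: start y=18.880, vy=7.540 → t=2.876, apex=21.778, x_land=36.033, impact vy=-20.671
  bounce: vy ← 0.7·20.671 = 14.469
Arc 2: start y=0.000, vy=14.469 → t=2.950, apex=10.671, x_land=72.995, impact vy=-14.469
  bounce: vy ← 0.7·14.469 = 10.129
Arc 3: start y=0.000, vy=10.129 → t=2.065, apex=5.229, x_land=98.869, impact vy=-10.129
  bounce: vy ← 0.7·10.129 = 7.090
Arc 4: start y=0.000, vy=7.090 → t=1.445, apex=2.562, x_land=116.981, impact vy=-7.090
  bounce: vy ← 0.7·7.090 = 4.963
Arc 5: start y=0.000, vy=4.963 → t=1.012, apex=1.255, x_land=129.659, impact vy=-4.963
  bounce: vy ← 0.7·4.963 = 3.474
Arc 6: start y=0.000, vy=3.474 → t=0.708, apex=0.615, x_land=138.534, impact vy=-3.474
  bounce: vy ← 0.7·3.474 = 2.432
Arc 7: start y=0.000, vy=2.432 → t=0.496, apex=0.301, x_land=144.747, impact vy=-2.432
  bounce: vy ← 0.7·2.432 = 1.702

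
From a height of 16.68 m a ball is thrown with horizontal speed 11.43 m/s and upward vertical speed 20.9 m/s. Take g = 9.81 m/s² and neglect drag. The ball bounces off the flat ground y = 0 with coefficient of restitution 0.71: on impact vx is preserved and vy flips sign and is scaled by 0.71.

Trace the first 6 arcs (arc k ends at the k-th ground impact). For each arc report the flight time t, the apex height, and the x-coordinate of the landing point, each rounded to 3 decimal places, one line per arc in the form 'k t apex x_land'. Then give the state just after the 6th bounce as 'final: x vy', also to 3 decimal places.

1 4.948 38.944 56.558
2 4.001 19.631 102.291
3 2.841 9.896 134.762
4 2.017 4.989 157.816
5 1.432 2.515 174.184
6 1.017 1.268 185.806
final: 185.806 3.541

Arc 1: start y=16.680, vy=20.900 → t=4.948, apex=38.944, x_land=56.558, impact vy=-27.642
  bounce: vy ← 0.71·27.642 = 19.626
Arc 2: start y=0.000, vy=19.626 → t=4.001, apex=19.631, x_land=102.291, impact vy=-19.626
  bounce: vy ← 0.71·19.626 = 13.934
Arc 3: start y=0.000, vy=13.934 → t=2.841, apex=9.896, x_land=134.762, impact vy=-13.934
  bounce: vy ← 0.71·13.934 = 9.893
Arc 4: start y=0.000, vy=9.893 → t=2.017, apex=4.989, x_land=157.816, impact vy=-9.893
  bounce: vy ← 0.71·9.893 = 7.024
Arc 5: start y=0.000, vy=7.024 → t=1.432, apex=2.515, x_land=174.184, impact vy=-7.024
  bounce: vy ← 0.71·7.024 = 4.987
Arc 6: start y=0.000, vy=4.987 → t=1.017, apex=1.268, x_land=185.806, impact vy=-4.987
  bounce: vy ← 0.71·4.987 = 3.541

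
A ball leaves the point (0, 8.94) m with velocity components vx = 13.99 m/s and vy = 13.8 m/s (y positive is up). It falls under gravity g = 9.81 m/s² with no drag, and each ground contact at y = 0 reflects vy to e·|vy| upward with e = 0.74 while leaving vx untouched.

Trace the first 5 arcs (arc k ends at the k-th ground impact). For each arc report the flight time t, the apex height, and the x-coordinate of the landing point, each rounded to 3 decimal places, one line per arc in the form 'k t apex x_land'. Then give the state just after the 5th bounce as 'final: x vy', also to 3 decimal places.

Arc 1: start y=8.940, vy=13.800 → t=3.356, apex=18.646, x_land=46.957, impact vy=-19.127
  bounce: vy ← 0.74·19.127 = 14.154
Arc 2: start y=0.000, vy=14.154 → t=2.886, apex=10.211, x_land=87.327, impact vy=-14.154
  bounce: vy ← 0.74·14.154 = 10.474
Arc 3: start y=0.000, vy=10.474 → t=2.135, apex=5.591, x_land=117.201, impact vy=-10.474
  bounce: vy ← 0.74·10.474 = 7.751
Arc 4: start y=0.000, vy=7.751 → t=1.580, apex=3.062, x_land=139.307, impact vy=-7.751
  bounce: vy ← 0.74·7.751 = 5.736
Arc 5: start y=0.000, vy=5.736 → t=1.169, apex=1.677, x_land=155.666, impact vy=-5.736
  bounce: vy ← 0.74·5.736 = 4.244

1 3.356 18.646 46.957
2 2.886 10.211 87.327
3 2.135 5.591 117.201
4 1.580 3.062 139.307
5 1.169 1.677 155.666
final: 155.666 4.244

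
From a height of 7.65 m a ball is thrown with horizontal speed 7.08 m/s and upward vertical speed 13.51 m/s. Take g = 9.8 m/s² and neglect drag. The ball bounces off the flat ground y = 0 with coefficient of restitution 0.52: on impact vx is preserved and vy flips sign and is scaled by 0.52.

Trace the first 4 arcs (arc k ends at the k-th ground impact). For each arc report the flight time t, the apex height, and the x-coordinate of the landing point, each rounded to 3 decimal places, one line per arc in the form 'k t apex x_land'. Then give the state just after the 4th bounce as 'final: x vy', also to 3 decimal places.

Arc 1: start y=7.650, vy=13.510 → t=3.239, apex=16.962, x_land=22.933, impact vy=-18.233
  bounce: vy ← 0.52·18.233 = 9.481
Arc 2: start y=0.000, vy=9.481 → t=1.935, apex=4.587, x_land=36.633, impact vy=-9.481
  bounce: vy ← 0.52·9.481 = 4.930
Arc 3: start y=0.000, vy=4.930 → t=1.006, apex=1.240, x_land=43.757, impact vy=-4.930
  bounce: vy ← 0.52·4.930 = 2.564
Arc 4: start y=0.000, vy=2.564 → t=0.523, apex=0.335, x_land=47.461, impact vy=-2.564
  bounce: vy ← 0.52·2.564 = 1.333

1 3.239 16.962 22.933
2 1.935 4.587 36.633
3 1.006 1.240 43.757
4 0.523 0.335 47.461
final: 47.461 1.333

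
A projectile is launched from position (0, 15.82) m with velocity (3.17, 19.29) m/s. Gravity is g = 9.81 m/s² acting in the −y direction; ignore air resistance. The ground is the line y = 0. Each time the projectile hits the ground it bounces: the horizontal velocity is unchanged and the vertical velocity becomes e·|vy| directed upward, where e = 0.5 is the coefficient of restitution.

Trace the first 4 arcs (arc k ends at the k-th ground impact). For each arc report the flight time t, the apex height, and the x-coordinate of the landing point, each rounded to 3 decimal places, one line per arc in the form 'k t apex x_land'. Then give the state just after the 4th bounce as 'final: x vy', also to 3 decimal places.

Arc 1: start y=15.820, vy=19.290 → t=4.629, apex=34.786, x_land=14.675, impact vy=-26.125
  bounce: vy ← 0.5·26.125 = 13.062
Arc 2: start y=0.000, vy=13.062 → t=2.663, apex=8.696, x_land=23.117, impact vy=-13.062
  bounce: vy ← 0.5·13.062 = 6.531
Arc 3: start y=0.000, vy=6.531 → t=1.332, apex=2.174, x_land=27.338, impact vy=-6.531
  bounce: vy ← 0.5·6.531 = 3.266
Arc 4: start y=0.000, vy=3.266 → t=0.666, apex=0.544, x_land=29.449, impact vy=-3.266
  bounce: vy ← 0.5·3.266 = 1.633

1 4.629 34.786 14.675
2 2.663 8.696 23.117
3 1.332 2.174 27.338
4 0.666 0.544 29.449
final: 29.449 1.633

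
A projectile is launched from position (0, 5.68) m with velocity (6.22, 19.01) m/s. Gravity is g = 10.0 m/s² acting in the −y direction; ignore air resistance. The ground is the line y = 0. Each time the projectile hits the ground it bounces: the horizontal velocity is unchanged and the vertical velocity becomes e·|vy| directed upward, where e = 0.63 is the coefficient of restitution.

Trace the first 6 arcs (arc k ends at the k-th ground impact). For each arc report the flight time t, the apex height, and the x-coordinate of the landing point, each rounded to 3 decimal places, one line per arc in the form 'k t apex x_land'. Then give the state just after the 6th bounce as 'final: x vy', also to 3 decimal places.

1 4.080 23.749 25.380
2 2.746 9.426 42.461
3 1.730 3.741 53.221
4 1.090 1.485 60.000
5 0.687 0.589 64.271
6 0.433 0.234 66.962
final: 66.962 1.363

Arc 1: start y=5.680, vy=19.010 → t=4.080, apex=23.749, x_land=25.380, impact vy=-21.794
  bounce: vy ← 0.63·21.794 = 13.730
Arc 2: start y=0.000, vy=13.730 → t=2.746, apex=9.426, x_land=42.461, impact vy=-13.730
  bounce: vy ← 0.63·13.730 = 8.650
Arc 3: start y=0.000, vy=8.650 → t=1.730, apex=3.741, x_land=53.221, impact vy=-8.650
  bounce: vy ← 0.63·8.650 = 5.450
Arc 4: start y=0.000, vy=5.450 → t=1.090, apex=1.485, x_land=60.000, impact vy=-5.450
  bounce: vy ← 0.63·5.450 = 3.433
Arc 5: start y=0.000, vy=3.433 → t=0.687, apex=0.589, x_land=64.271, impact vy=-3.433
  bounce: vy ← 0.63·3.433 = 2.163
Arc 6: start y=0.000, vy=2.163 → t=0.433, apex=0.234, x_land=66.962, impact vy=-2.163
  bounce: vy ← 0.63·2.163 = 1.363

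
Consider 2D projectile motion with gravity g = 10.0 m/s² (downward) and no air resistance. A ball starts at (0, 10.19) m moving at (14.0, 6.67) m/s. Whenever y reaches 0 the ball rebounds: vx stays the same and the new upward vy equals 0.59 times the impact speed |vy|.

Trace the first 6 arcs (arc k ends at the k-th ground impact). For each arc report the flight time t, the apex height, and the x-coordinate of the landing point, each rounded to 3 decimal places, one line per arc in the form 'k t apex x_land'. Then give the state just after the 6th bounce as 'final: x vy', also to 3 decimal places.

1 2.243 12.414 31.398
2 1.859 4.321 57.429
3 1.097 1.504 72.787
4 0.647 0.524 81.848
5 0.382 0.182 87.195
6 0.225 0.063 90.349
final: 90.349 0.665

Arc 1: start y=10.190, vy=6.670 → t=2.243, apex=12.414, x_land=31.398, impact vy=-15.757
  bounce: vy ← 0.59·15.757 = 9.297
Arc 2: start y=0.000, vy=9.297 → t=1.859, apex=4.321, x_land=57.429, impact vy=-9.297
  bounce: vy ← 0.59·9.297 = 5.485
Arc 3: start y=0.000, vy=5.485 → t=1.097, apex=1.504, x_land=72.787, impact vy=-5.485
  bounce: vy ← 0.59·5.485 = 3.236
Arc 4: start y=0.000, vy=3.236 → t=0.647, apex=0.524, x_land=81.848, impact vy=-3.236
  bounce: vy ← 0.59·3.236 = 1.909
Arc 5: start y=0.000, vy=1.909 → t=0.382, apex=0.182, x_land=87.195, impact vy=-1.909
  bounce: vy ← 0.59·1.909 = 1.127
Arc 6: start y=0.000, vy=1.127 → t=0.225, apex=0.063, x_land=90.349, impact vy=-1.127
  bounce: vy ← 0.59·1.127 = 0.665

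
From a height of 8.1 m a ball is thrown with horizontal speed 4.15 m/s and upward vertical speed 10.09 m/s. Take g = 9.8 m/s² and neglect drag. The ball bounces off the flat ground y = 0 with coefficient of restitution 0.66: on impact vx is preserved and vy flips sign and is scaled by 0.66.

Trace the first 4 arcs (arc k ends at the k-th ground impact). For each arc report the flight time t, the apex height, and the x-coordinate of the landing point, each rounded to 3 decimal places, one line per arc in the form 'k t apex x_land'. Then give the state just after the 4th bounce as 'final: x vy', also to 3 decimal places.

1 2.677 13.294 11.109
2 2.174 5.791 20.132
3 1.435 2.523 26.087
4 0.947 1.099 30.017
final: 30.017 3.063

Arc 1: start y=8.100, vy=10.090 → t=2.677, apex=13.294, x_land=11.109, impact vy=-16.142
  bounce: vy ← 0.66·16.142 = 10.654
Arc 2: start y=0.000, vy=10.654 → t=2.174, apex=5.791, x_land=20.132, impact vy=-10.654
  bounce: vy ← 0.66·10.654 = 7.032
Arc 3: start y=0.000, vy=7.032 → t=1.435, apex=2.523, x_land=26.087, impact vy=-7.032
  bounce: vy ← 0.66·7.032 = 4.641
Arc 4: start y=0.000, vy=4.641 → t=0.947, apex=1.099, x_land=30.017, impact vy=-4.641
  bounce: vy ← 0.66·4.641 = 3.063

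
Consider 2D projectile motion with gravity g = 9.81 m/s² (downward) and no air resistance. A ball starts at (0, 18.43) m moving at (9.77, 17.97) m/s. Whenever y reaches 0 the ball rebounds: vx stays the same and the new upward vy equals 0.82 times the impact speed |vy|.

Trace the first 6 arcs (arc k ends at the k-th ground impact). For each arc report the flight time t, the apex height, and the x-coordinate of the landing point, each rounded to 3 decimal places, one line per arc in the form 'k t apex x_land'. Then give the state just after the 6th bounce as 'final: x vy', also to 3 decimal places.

1 4.499 34.889 43.953
2 4.374 23.459 86.686
3 3.587 15.774 121.727
4 2.941 10.606 150.461
5 2.412 7.132 174.022
6 1.978 4.795 193.343
final: 193.343 7.954

Arc 1: start y=18.430, vy=17.970 → t=4.499, apex=34.889, x_land=43.953, impact vy=-26.163
  bounce: vy ← 0.82·26.163 = 21.454
Arc 2: start y=0.000, vy=21.454 → t=4.374, apex=23.459, x_land=86.686, impact vy=-21.454
  bounce: vy ← 0.82·21.454 = 17.592
Arc 3: start y=0.000, vy=17.592 → t=3.587, apex=15.774, x_land=121.727, impact vy=-17.592
  bounce: vy ← 0.82·17.592 = 14.426
Arc 4: start y=0.000, vy=14.426 → t=2.941, apex=10.606, x_land=150.461, impact vy=-14.426
  bounce: vy ← 0.82·14.426 = 11.829
Arc 5: start y=0.000, vy=11.829 → t=2.412, apex=7.132, x_land=174.022, impact vy=-11.829
  bounce: vy ← 0.82·11.829 = 9.700
Arc 6: start y=0.000, vy=9.700 → t=1.978, apex=4.795, x_land=193.343, impact vy=-9.700
  bounce: vy ← 0.82·9.700 = 7.954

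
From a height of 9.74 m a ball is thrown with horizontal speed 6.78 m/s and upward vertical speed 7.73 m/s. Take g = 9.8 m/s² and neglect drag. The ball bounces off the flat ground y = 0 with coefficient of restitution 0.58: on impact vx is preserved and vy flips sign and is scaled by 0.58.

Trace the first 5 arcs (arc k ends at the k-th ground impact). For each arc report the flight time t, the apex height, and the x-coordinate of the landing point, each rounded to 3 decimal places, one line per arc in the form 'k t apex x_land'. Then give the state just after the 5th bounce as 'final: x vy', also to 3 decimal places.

Arc 1: start y=9.740, vy=7.730 → t=2.404, apex=12.789, x_land=16.301, impact vy=-15.832
  bounce: vy ← 0.58·15.832 = 9.183
Arc 2: start y=0.000, vy=9.183 → t=1.874, apex=4.302, x_land=29.007, impact vy=-9.183
  bounce: vy ← 0.58·9.183 = 5.326
Arc 3: start y=0.000, vy=5.326 → t=1.087, apex=1.447, x_land=36.376, impact vy=-5.326
  bounce: vy ← 0.58·5.326 = 3.089
Arc 4: start y=0.000, vy=3.089 → t=0.630, apex=0.487, x_land=40.651, impact vy=-3.089
  bounce: vy ← 0.58·3.089 = 1.792
Arc 5: start y=0.000, vy=1.792 → t=0.366, apex=0.164, x_land=43.130, impact vy=-1.792
  bounce: vy ← 0.58·1.792 = 1.039

1 2.404 12.789 16.301
2 1.874 4.302 29.007
3 1.087 1.447 36.376
4 0.630 0.487 40.651
5 0.366 0.164 43.130
final: 43.130 1.039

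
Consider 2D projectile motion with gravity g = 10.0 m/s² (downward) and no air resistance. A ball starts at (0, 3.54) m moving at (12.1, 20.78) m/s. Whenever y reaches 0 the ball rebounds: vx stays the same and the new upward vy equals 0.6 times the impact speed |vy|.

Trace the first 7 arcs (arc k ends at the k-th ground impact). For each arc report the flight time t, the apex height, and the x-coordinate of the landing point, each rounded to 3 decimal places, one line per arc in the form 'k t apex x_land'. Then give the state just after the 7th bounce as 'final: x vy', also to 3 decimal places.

Arc 1: start y=3.540, vy=20.780 → t=4.320, apex=25.130, x_land=52.271, impact vy=-22.419
  bounce: vy ← 0.6·22.419 = 13.451
Arc 2: start y=0.000, vy=13.451 → t=2.690, apex=9.047, x_land=84.823, impact vy=-13.451
  bounce: vy ← 0.6·13.451 = 8.071
Arc 3: start y=0.000, vy=8.071 → t=1.614, apex=3.257, x_land=104.354, impact vy=-8.071
  bounce: vy ← 0.6·8.071 = 4.842
Arc 4: start y=0.000, vy=4.842 → t=0.968, apex=1.172, x_land=116.073, impact vy=-4.842
  bounce: vy ← 0.6·4.842 = 2.905
Arc 5: start y=0.000, vy=2.905 → t=0.581, apex=0.422, x_land=123.104, impact vy=-2.905
  bounce: vy ← 0.6·2.905 = 1.743
Arc 6: start y=0.000, vy=1.743 → t=0.349, apex=0.152, x_land=127.323, impact vy=-1.743
  bounce: vy ← 0.6·1.743 = 1.046
Arc 7: start y=0.000, vy=1.046 → t=0.209, apex=0.055, x_land=129.855, impact vy=-1.046
  bounce: vy ← 0.6·1.046 = 0.628

1 4.320 25.130 52.271
2 2.690 9.047 84.823
3 1.614 3.257 104.354
4 0.968 1.172 116.073
5 0.581 0.422 123.104
6 0.349 0.152 127.323
7 0.209 0.055 129.855
final: 129.855 0.628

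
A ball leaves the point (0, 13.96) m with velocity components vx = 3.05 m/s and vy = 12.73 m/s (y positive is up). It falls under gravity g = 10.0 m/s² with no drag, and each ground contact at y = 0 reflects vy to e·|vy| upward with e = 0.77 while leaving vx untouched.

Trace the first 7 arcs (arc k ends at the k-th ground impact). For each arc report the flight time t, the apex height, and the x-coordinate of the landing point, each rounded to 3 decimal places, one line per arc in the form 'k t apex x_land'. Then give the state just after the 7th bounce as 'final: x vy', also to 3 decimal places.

Arc 1: start y=13.960, vy=12.730 → t=3.374, apex=22.063, x_land=10.289, impact vy=-21.006
  bounce: vy ← 0.77·21.006 = 16.175
Arc 2: start y=0.000, vy=16.175 → t=3.235, apex=13.081, x_land=20.156, impact vy=-16.175
  bounce: vy ← 0.77·16.175 = 12.454
Arc 3: start y=0.000, vy=12.454 → t=2.491, apex=7.756, x_land=27.753, impact vy=-12.454
  bounce: vy ← 0.77·12.454 = 9.590
Arc 4: start y=0.000, vy=9.590 → t=1.918, apex=4.598, x_land=33.603, impact vy=-9.590
  bounce: vy ← 0.77·9.590 = 7.384
Arc 5: start y=0.000, vy=7.384 → t=1.477, apex=2.726, x_land=38.108, impact vy=-7.384
  bounce: vy ← 0.77·7.384 = 5.686
Arc 6: start y=0.000, vy=5.686 → t=1.137, apex=1.616, x_land=41.576, impact vy=-5.686
  bounce: vy ← 0.77·5.686 = 4.378
Arc 7: start y=0.000, vy=4.378 → t=0.876, apex=0.958, x_land=44.247, impact vy=-4.378
  bounce: vy ← 0.77·4.378 = 3.371

1 3.374 22.063 10.289
2 3.235 13.081 20.156
3 2.491 7.756 27.753
4 1.918 4.598 33.603
5 1.477 2.726 38.108
6 1.137 1.616 41.576
7 0.876 0.958 44.247
final: 44.247 3.371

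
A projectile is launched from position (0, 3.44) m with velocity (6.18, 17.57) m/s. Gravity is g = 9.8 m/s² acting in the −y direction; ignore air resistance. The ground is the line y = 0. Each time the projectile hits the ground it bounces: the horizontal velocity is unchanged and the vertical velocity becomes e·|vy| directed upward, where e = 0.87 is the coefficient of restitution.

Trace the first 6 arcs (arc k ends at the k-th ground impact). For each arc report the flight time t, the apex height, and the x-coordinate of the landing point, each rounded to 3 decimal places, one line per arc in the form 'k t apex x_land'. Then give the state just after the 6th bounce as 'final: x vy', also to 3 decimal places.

Arc 1: start y=3.440, vy=17.570 → t=3.772, apex=19.190, x_land=23.310, impact vy=-19.394
  bounce: vy ← 0.87·19.394 = 16.873
Arc 2: start y=0.000, vy=16.873 → t=3.443, apex=14.525, x_land=44.590, impact vy=-16.873
  bounce: vy ← 0.87·16.873 = 14.679
Arc 3: start y=0.000, vy=14.679 → t=2.996, apex=10.994, x_land=63.104, impact vy=-14.679
  bounce: vy ← 0.87·14.679 = 12.771
Arc 4: start y=0.000, vy=12.771 → t=2.606, apex=8.321, x_land=79.211, impact vy=-12.771
  bounce: vy ← 0.87·12.771 = 11.111
Arc 5: start y=0.000, vy=11.111 → t=2.268, apex=6.298, x_land=93.225, impact vy=-11.111
  bounce: vy ← 0.87·11.111 = 9.666
Arc 6: start y=0.000, vy=9.666 → t=1.973, apex=4.767, x_land=105.416, impact vy=-9.666
  bounce: vy ← 0.87·9.666 = 8.410

1 3.772 19.190 23.310
2 3.443 14.525 44.590
3 2.996 10.994 63.104
4 2.606 8.321 79.211
5 2.268 6.298 93.225
6 1.973 4.767 105.416
final: 105.416 8.410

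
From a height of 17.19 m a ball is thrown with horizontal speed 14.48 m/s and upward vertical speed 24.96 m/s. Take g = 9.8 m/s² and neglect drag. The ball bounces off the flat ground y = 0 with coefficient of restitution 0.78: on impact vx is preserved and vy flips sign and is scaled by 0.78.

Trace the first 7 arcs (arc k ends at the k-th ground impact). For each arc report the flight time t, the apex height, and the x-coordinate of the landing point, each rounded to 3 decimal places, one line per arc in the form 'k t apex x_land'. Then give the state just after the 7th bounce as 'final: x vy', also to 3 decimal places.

1 5.708 48.976 82.658
2 4.932 29.797 154.073
3 3.847 18.128 209.776
4 3.001 11.029 253.224
5 2.340 6.710 287.114
6 1.826 4.083 313.548
7 1.424 2.484 334.167
final: 334.167 5.442

Arc 1: start y=17.190, vy=24.960 → t=5.708, apex=48.976, x_land=82.658, impact vy=-30.983
  bounce: vy ← 0.78·30.983 = 24.166
Arc 2: start y=0.000, vy=24.166 → t=4.932, apex=29.797, x_land=154.073, impact vy=-24.166
  bounce: vy ← 0.78·24.166 = 18.850
Arc 3: start y=0.000, vy=18.850 → t=3.847, apex=18.128, x_land=209.776, impact vy=-18.850
  bounce: vy ← 0.78·18.850 = 14.703
Arc 4: start y=0.000, vy=14.703 → t=3.001, apex=11.029, x_land=253.224, impact vy=-14.703
  bounce: vy ← 0.78·14.703 = 11.468
Arc 5: start y=0.000, vy=11.468 → t=2.340, apex=6.710, x_land=287.114, impact vy=-11.468
  bounce: vy ← 0.78·11.468 = 8.945
Arc 6: start y=0.000, vy=8.945 → t=1.826, apex=4.083, x_land=313.548, impact vy=-8.945
  bounce: vy ← 0.78·8.945 = 6.977
Arc 7: start y=0.000, vy=6.977 → t=1.424, apex=2.484, x_land=334.167, impact vy=-6.977
  bounce: vy ← 0.78·6.977 = 5.442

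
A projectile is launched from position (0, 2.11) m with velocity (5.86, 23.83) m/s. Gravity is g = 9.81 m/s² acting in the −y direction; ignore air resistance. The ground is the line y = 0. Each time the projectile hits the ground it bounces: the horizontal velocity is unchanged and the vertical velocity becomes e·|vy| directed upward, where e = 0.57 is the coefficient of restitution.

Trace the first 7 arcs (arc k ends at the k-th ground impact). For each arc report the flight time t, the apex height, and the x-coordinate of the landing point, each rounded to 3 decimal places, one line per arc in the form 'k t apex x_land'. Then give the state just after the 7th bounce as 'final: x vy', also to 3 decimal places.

1 4.945 31.053 28.979
2 2.868 10.089 45.788
3 1.635 3.278 55.369
4 0.932 1.065 60.830
5 0.531 0.346 63.943
6 0.303 0.112 65.718
7 0.173 0.037 66.729
final: 66.729 0.483

Arc 1: start y=2.110, vy=23.830 → t=4.945, apex=31.053, x_land=28.979, impact vy=-24.683
  bounce: vy ← 0.57·24.683 = 14.070
Arc 2: start y=0.000, vy=14.070 → t=2.868, apex=10.089, x_land=45.788, impact vy=-14.070
  bounce: vy ← 0.57·14.070 = 8.020
Arc 3: start y=0.000, vy=8.020 → t=1.635, apex=3.278, x_land=55.369, impact vy=-8.020
  bounce: vy ← 0.57·8.020 = 4.571
Arc 4: start y=0.000, vy=4.571 → t=0.932, apex=1.065, x_land=60.830, impact vy=-4.571
  bounce: vy ← 0.57·4.571 = 2.606
Arc 5: start y=0.000, vy=2.606 → t=0.531, apex=0.346, x_land=63.943, impact vy=-2.606
  bounce: vy ← 0.57·2.606 = 1.485
Arc 6: start y=0.000, vy=1.485 → t=0.303, apex=0.112, x_land=65.718, impact vy=-1.485
  bounce: vy ← 0.57·1.485 = 0.847
Arc 7: start y=0.000, vy=0.847 → t=0.173, apex=0.037, x_land=66.729, impact vy=-0.847
  bounce: vy ← 0.57·0.847 = 0.483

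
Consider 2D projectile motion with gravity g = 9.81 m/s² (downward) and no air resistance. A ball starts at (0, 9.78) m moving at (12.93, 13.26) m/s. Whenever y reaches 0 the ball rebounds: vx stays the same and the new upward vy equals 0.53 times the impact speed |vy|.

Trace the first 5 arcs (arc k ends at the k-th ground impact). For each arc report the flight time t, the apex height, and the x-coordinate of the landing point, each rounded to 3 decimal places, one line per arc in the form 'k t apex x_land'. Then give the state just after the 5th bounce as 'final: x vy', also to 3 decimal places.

1 3.306 18.742 42.752
2 2.072 5.265 69.543
3 1.098 1.479 83.742
4 0.582 0.415 91.268
5 0.308 0.117 95.256
final: 95.256 0.802

Arc 1: start y=9.780, vy=13.260 → t=3.306, apex=18.742, x_land=42.752, impact vy=-19.176
  bounce: vy ← 0.53·19.176 = 10.163
Arc 2: start y=0.000, vy=10.163 → t=2.072, apex=5.265, x_land=69.543, impact vy=-10.163
  bounce: vy ← 0.53·10.163 = 5.386
Arc 3: start y=0.000, vy=5.386 → t=1.098, apex=1.479, x_land=83.742, impact vy=-5.386
  bounce: vy ← 0.53·5.386 = 2.855
Arc 4: start y=0.000, vy=2.855 → t=0.582, apex=0.415, x_land=91.268, impact vy=-2.855
  bounce: vy ← 0.53·2.855 = 1.513
Arc 5: start y=0.000, vy=1.513 → t=0.308, apex=0.117, x_land=95.256, impact vy=-1.513
  bounce: vy ← 0.53·1.513 = 0.802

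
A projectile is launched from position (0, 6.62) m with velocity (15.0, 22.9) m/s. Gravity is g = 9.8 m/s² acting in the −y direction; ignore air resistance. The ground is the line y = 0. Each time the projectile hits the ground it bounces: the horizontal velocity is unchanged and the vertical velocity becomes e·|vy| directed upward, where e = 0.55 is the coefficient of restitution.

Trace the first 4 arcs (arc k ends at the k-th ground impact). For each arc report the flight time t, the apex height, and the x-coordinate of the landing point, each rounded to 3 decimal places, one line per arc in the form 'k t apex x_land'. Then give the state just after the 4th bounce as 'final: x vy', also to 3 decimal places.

Arc 1: start y=6.620, vy=22.900 → t=4.947, apex=33.376, x_land=74.199, impact vy=-25.577
  bounce: vy ← 0.55·25.577 = 14.067
Arc 2: start y=0.000, vy=14.067 → t=2.871, apex=10.096, x_land=117.261, impact vy=-14.067
  bounce: vy ← 0.55·14.067 = 7.737
Arc 3: start y=0.000, vy=7.737 → t=1.579, apex=3.054, x_land=140.946, impact vy=-7.737
  bounce: vy ← 0.55·7.737 = 4.255
Arc 4: start y=0.000, vy=4.255 → t=0.868, apex=0.924, x_land=153.972, impact vy=-4.255
  bounce: vy ← 0.55·4.255 = 2.340

1 4.947 33.376 74.199
2 2.871 10.096 117.261
3 1.579 3.054 140.946
4 0.868 0.924 153.972
final: 153.972 2.340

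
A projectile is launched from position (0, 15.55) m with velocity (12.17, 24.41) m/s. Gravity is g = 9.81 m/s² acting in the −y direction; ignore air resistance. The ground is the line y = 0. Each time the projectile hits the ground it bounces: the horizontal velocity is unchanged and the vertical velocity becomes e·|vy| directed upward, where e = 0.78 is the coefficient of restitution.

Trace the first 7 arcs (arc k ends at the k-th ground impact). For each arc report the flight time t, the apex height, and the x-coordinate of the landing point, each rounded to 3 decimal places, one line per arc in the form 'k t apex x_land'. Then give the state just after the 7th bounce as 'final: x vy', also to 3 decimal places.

1 5.548 45.919 67.519
2 4.773 27.937 125.608
3 3.723 16.997 170.917
4 2.904 10.341 206.259
5 2.265 6.291 233.825
6 1.767 3.828 255.327
7 1.378 2.329 272.098
final: 272.098 5.272

Arc 1: start y=15.550, vy=24.410 → t=5.548, apex=45.919, x_land=67.519, impact vy=-30.016
  bounce: vy ← 0.78·30.016 = 23.412
Arc 2: start y=0.000, vy=23.412 → t=4.773, apex=27.937, x_land=125.608, impact vy=-23.412
  bounce: vy ← 0.78·23.412 = 18.262
Arc 3: start y=0.000, vy=18.262 → t=3.723, apex=16.997, x_land=170.917, impact vy=-18.262
  bounce: vy ← 0.78·18.262 = 14.244
Arc 4: start y=0.000, vy=14.244 → t=2.904, apex=10.341, x_land=206.259, impact vy=-14.244
  bounce: vy ← 0.78·14.244 = 11.110
Arc 5: start y=0.000, vy=11.110 → t=2.265, apex=6.291, x_land=233.825, impact vy=-11.110
  bounce: vy ← 0.78·11.110 = 8.666
Arc 6: start y=0.000, vy=8.666 → t=1.767, apex=3.828, x_land=255.327, impact vy=-8.666
  bounce: vy ← 0.78·8.666 = 6.760
Arc 7: start y=0.000, vy=6.760 → t=1.378, apex=2.329, x_land=272.098, impact vy=-6.760
  bounce: vy ← 0.78·6.760 = 5.272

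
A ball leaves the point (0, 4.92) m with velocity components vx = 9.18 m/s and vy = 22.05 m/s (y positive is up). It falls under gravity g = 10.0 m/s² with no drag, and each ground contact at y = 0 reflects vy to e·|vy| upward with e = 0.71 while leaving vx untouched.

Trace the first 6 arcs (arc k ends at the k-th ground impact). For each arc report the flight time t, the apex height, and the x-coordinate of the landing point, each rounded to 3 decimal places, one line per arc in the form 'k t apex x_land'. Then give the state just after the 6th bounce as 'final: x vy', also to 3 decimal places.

Arc 1: start y=4.920, vy=22.050 → t=4.623, apex=29.230, x_land=42.438, impact vy=-24.179
  bounce: vy ← 0.71·24.179 = 17.167
Arc 2: start y=0.000, vy=17.167 → t=3.433, apex=14.735, x_land=73.956, impact vy=-17.167
  bounce: vy ← 0.71·17.167 = 12.188
Arc 3: start y=0.000, vy=12.188 → t=2.438, apex=7.428, x_land=96.334, impact vy=-12.188
  bounce: vy ← 0.71·12.188 = 8.654
Arc 4: start y=0.000, vy=8.654 → t=1.731, apex=3.744, x_land=112.222, impact vy=-8.654
  bounce: vy ← 0.71·8.654 = 6.144
Arc 5: start y=0.000, vy=6.144 → t=1.229, apex=1.888, x_land=123.503, impact vy=-6.144
  bounce: vy ← 0.71·6.144 = 4.362
Arc 6: start y=0.000, vy=4.362 → t=0.872, apex=0.952, x_land=131.512, impact vy=-4.362
  bounce: vy ← 0.71·4.362 = 3.097

1 4.623 29.230 42.438
2 3.433 14.735 73.956
3 2.438 7.428 96.334
4 1.731 3.744 112.222
5 1.229 1.888 123.503
6 0.872 0.952 131.512
final: 131.512 3.097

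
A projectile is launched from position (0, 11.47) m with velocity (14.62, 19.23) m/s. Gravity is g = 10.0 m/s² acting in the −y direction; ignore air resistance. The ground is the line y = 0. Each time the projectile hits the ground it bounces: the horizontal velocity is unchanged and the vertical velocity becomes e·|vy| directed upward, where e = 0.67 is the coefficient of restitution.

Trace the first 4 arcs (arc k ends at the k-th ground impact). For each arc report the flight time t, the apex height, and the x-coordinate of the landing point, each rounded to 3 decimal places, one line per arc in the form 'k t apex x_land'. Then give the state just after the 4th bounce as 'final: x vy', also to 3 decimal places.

Arc 1: start y=11.470, vy=19.230 → t=4.371, apex=29.960, x_land=63.902, impact vy=-24.478
  bounce: vy ← 0.67·24.478 = 16.401
Arc 2: start y=0.000, vy=16.401 → t=3.280, apex=13.449, x_land=111.857, impact vy=-16.401
  bounce: vy ← 0.67·16.401 = 10.988
Arc 3: start y=0.000, vy=10.988 → t=2.198, apex=6.037, x_land=143.987, impact vy=-10.988
  bounce: vy ← 0.67·10.988 = 7.362
Arc 4: start y=0.000, vy=7.362 → t=1.472, apex=2.710, x_land=165.514, impact vy=-7.362
  bounce: vy ← 0.67·7.362 = 4.933

1 4.371 29.960 63.902
2 3.280 13.449 111.857
3 2.198 6.037 143.987
4 1.472 2.710 165.514
final: 165.514 4.933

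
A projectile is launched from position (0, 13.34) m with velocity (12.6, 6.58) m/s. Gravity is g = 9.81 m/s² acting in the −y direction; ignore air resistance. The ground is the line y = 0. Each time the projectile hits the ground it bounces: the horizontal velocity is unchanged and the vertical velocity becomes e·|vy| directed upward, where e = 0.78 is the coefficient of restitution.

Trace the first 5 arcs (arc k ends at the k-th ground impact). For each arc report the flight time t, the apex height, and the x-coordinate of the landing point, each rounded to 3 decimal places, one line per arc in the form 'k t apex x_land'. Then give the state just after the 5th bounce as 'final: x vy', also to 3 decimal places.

Arc 1: start y=13.340, vy=6.580 → t=2.451, apex=15.547, x_land=30.884, impact vy=-17.465
  bounce: vy ← 0.78·17.465 = 13.623
Arc 2: start y=0.000, vy=13.623 → t=2.777, apex=9.459, x_land=65.878, impact vy=-13.623
  bounce: vy ← 0.78·13.623 = 10.626
Arc 3: start y=0.000, vy=10.626 → t=2.166, apex=5.755, x_land=93.173, impact vy=-10.626
  bounce: vy ← 0.78·10.626 = 8.288
Arc 4: start y=0.000, vy=8.288 → t=1.690, apex=3.501, x_land=114.464, impact vy=-8.288
  bounce: vy ← 0.78·8.288 = 6.465
Arc 5: start y=0.000, vy=6.465 → t=1.318, apex=2.130, x_land=131.070, impact vy=-6.465
  bounce: vy ← 0.78·6.465 = 5.042

1 2.451 15.547 30.884
2 2.777 9.459 65.878
3 2.166 5.755 93.173
4 1.690 3.501 114.464
5 1.318 2.130 131.070
final: 131.070 5.042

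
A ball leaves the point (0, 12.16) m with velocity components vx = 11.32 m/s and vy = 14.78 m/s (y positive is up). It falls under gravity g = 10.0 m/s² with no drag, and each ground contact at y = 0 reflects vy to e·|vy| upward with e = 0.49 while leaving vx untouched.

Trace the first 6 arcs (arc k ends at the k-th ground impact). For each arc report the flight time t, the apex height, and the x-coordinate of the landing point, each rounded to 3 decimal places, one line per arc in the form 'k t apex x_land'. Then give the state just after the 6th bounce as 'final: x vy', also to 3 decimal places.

1 3.627 23.082 41.053
2 2.106 5.542 64.889
3 1.032 1.331 76.568
4 0.506 0.319 82.291
5 0.248 0.077 85.096
6 0.121 0.018 86.470
final: 86.470 0.297

Arc 1: start y=12.160, vy=14.780 → t=3.627, apex=23.082, x_land=41.053, impact vy=-21.486
  bounce: vy ← 0.49·21.486 = 10.528
Arc 2: start y=0.000, vy=10.528 → t=2.106, apex=5.542, x_land=64.889, impact vy=-10.528
  bounce: vy ← 0.49·10.528 = 5.159
Arc 3: start y=0.000, vy=5.159 → t=1.032, apex=1.331, x_land=76.568, impact vy=-5.159
  bounce: vy ← 0.49·5.159 = 2.528
Arc 4: start y=0.000, vy=2.528 → t=0.506, apex=0.319, x_land=82.291, impact vy=-2.528
  bounce: vy ← 0.49·2.528 = 1.239
Arc 5: start y=0.000, vy=1.239 → t=0.248, apex=0.077, x_land=85.096, impact vy=-1.239
  bounce: vy ← 0.49·1.239 = 0.607
Arc 6: start y=0.000, vy=0.607 → t=0.121, apex=0.018, x_land=86.470, impact vy=-0.607
  bounce: vy ← 0.49·0.607 = 0.297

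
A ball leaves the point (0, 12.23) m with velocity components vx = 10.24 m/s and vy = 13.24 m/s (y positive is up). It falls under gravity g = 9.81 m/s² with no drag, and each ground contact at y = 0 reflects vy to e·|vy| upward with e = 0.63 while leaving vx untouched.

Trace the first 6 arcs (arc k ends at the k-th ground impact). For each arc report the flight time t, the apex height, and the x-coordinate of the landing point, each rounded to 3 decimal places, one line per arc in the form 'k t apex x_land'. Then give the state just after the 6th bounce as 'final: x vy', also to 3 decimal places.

Arc 1: start y=12.230, vy=13.240 → t=3.427, apex=21.165, x_land=35.091, impact vy=-20.378
  bounce: vy ← 0.63·20.378 = 12.838
Arc 2: start y=0.000, vy=12.838 → t=2.617, apex=8.400, x_land=61.893, impact vy=-12.838
  bounce: vy ← 0.63·12.838 = 8.088
Arc 3: start y=0.000, vy=8.088 → t=1.649, apex=3.334, x_land=78.777, impact vy=-8.088
  bounce: vy ← 0.63·8.088 = 5.095
Arc 4: start y=0.000, vy=5.095 → t=1.039, apex=1.323, x_land=89.415, impact vy=-5.095
  bounce: vy ← 0.63·5.095 = 3.210
Arc 5: start y=0.000, vy=3.210 → t=0.654, apex=0.525, x_land=96.116, impact vy=-3.210
  bounce: vy ← 0.63·3.210 = 2.022
Arc 6: start y=0.000, vy=2.022 → t=0.412, apex=0.208, x_land=100.338, impact vy=-2.022
  bounce: vy ← 0.63·2.022 = 1.274

1 3.427 21.165 35.091
2 2.617 8.400 61.893
3 1.649 3.334 78.777
4 1.039 1.323 89.415
5 0.654 0.525 96.116
6 0.412 0.208 100.338
final: 100.338 1.274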